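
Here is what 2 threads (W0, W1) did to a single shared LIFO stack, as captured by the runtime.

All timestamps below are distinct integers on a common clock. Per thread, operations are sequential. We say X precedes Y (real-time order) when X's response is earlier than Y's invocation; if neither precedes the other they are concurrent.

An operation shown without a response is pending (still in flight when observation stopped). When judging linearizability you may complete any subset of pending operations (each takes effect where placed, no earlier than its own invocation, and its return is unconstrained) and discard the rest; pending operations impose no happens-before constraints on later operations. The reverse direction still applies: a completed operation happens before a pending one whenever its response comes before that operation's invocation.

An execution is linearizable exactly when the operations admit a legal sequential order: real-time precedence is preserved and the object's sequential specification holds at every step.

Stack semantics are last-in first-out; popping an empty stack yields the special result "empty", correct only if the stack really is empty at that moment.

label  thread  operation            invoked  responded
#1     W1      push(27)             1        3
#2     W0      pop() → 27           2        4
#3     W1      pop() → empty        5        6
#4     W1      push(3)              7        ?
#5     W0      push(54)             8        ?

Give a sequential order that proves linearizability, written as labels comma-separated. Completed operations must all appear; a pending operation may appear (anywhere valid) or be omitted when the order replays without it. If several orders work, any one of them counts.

1. #1 push(27), leaving stack <27>
2. #2 pop() → 27, leaving stack <>
3. #3 pop() → empty, leaving stack <>

#1, #2, #3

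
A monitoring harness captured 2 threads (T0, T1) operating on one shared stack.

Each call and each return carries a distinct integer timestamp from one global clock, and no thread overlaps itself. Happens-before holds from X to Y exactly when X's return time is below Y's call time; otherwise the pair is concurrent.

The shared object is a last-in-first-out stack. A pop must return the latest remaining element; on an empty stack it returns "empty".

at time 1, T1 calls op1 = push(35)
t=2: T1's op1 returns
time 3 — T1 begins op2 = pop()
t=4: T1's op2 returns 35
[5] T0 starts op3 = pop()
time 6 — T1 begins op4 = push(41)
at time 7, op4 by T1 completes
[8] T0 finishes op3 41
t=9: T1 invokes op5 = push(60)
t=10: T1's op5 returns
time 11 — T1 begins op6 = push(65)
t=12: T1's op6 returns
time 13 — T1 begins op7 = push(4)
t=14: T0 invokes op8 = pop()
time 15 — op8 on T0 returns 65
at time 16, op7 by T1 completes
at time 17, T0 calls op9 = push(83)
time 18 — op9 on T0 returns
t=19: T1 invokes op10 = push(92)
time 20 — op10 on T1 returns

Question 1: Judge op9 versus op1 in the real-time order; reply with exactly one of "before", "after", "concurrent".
op9 spans [17,18], op1 spans [1,2]
resp(op1)=2 < inv(op9)=17

after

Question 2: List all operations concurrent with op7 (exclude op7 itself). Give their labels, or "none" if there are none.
op7 runs from 13 to 16; window-overlapping ops are concurrent
op1 [1,2]: before
op2 [3,4]: before
op3 [5,8]: before
op4 [6,7]: before
op5 [9,10]: before
op6 [11,12]: before
op8 [14,15]: concurrent
op9 [17,18]: after
op10 [19,20]: after

op8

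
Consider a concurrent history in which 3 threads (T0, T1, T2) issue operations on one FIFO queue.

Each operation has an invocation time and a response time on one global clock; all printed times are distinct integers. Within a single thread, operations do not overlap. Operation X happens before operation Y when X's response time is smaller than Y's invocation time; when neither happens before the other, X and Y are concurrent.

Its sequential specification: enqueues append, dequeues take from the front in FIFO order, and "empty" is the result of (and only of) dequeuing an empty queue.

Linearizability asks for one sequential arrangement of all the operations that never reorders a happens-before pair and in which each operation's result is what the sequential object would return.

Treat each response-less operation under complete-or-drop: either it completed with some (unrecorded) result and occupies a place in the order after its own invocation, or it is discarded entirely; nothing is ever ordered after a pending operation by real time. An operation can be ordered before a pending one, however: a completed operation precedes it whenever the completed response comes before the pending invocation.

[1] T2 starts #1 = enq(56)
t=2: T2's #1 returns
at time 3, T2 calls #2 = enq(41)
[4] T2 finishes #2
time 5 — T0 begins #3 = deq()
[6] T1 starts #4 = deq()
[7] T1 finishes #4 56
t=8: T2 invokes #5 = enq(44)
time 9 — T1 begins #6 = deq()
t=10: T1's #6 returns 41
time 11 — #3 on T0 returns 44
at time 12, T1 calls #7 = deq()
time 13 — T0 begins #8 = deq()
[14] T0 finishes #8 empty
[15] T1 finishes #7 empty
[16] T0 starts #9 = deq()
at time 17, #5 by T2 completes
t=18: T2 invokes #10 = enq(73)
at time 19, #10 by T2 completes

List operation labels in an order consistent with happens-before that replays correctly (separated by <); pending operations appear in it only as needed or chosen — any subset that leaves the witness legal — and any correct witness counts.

1. #1 enq(56), leaving queue <56>
2. #2 enq(41), leaving queue <56,41>
3. #4 deq() → 56, leaving queue <41>
4. #5 enq(44), leaving queue <41,44>
5. #6 deq() → 41, leaving queue <44>
6. #3 deq() → 44, leaving queue <>
7. #7 deq() → empty, leaving queue <>
8. #8 deq() → empty, leaving queue <>
9. #9 deq() (pending, included), leaving queue <>
10. #10 enq(73), leaving queue <73>

#1 < #2 < #4 < #5 < #6 < #3 < #7 < #8 < #9 < #10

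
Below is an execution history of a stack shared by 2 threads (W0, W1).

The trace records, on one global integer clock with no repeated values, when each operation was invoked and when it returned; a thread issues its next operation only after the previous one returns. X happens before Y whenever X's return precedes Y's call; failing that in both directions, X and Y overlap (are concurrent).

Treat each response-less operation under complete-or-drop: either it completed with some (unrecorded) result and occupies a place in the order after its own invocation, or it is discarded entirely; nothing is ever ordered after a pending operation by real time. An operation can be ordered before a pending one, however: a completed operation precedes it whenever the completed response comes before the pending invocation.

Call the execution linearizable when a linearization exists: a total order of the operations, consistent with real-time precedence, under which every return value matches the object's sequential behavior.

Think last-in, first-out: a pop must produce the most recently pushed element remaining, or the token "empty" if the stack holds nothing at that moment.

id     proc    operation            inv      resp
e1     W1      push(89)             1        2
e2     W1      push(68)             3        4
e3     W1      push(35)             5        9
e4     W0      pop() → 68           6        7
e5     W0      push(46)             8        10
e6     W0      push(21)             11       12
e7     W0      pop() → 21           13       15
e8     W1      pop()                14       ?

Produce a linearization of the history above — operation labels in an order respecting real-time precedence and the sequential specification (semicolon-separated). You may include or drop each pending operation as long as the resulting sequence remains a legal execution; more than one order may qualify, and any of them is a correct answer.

e1; e2; e4; e3; e5; e6; e7

step 1: e1 push(89) — stack <89>
step 2: e2 push(68) — stack <89,68>
step 3: e4 pop() → 68 — stack <89>
step 4: e3 push(35) — stack <89,35>
step 5: e5 push(46) — stack <89,35,46>
step 6: e6 push(21) — stack <89,35,46,21>
step 7: e7 pop() → 21 — stack <89,35,46>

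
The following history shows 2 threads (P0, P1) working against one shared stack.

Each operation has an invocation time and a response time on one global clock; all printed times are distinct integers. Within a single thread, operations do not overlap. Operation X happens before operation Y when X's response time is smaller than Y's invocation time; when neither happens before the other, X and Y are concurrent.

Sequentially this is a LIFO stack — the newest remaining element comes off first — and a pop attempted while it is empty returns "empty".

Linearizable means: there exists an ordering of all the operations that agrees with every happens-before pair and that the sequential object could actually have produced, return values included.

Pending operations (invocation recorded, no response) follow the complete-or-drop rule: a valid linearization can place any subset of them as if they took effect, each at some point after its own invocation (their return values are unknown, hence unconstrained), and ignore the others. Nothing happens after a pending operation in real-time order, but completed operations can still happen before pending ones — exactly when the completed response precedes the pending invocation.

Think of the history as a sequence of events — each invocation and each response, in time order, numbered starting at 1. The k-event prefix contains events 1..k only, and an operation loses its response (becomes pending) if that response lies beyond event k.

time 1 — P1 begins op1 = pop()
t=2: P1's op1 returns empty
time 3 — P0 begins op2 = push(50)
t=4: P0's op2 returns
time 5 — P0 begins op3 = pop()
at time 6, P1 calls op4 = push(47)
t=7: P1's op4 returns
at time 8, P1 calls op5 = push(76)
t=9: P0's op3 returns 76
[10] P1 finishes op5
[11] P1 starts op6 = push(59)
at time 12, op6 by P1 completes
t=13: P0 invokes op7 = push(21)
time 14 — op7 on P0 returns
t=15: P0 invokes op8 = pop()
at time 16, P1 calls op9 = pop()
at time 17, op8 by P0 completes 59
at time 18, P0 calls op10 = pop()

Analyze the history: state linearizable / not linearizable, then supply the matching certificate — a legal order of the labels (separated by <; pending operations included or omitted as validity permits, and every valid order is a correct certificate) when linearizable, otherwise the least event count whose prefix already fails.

linearizable — witness: op1 < op2 < op4 < op5 < op3 < op6 < op7 < op9 < op8

1. op1 pop() → empty, leaving stack <>
2. op2 push(50), leaving stack <50>
3. op4 push(47), leaving stack <50,47>
4. op5 push(76), leaving stack <50,47,76>
5. op3 pop() → 76, leaving stack <50,47>
6. op6 push(59), leaving stack <50,47,59>
7. op7 push(21), leaving stack <50,47,59,21>
8. op9 pop() (pending, included), leaving stack <50,47,59>
9. op8 pop() → 59, leaving stack <50,47>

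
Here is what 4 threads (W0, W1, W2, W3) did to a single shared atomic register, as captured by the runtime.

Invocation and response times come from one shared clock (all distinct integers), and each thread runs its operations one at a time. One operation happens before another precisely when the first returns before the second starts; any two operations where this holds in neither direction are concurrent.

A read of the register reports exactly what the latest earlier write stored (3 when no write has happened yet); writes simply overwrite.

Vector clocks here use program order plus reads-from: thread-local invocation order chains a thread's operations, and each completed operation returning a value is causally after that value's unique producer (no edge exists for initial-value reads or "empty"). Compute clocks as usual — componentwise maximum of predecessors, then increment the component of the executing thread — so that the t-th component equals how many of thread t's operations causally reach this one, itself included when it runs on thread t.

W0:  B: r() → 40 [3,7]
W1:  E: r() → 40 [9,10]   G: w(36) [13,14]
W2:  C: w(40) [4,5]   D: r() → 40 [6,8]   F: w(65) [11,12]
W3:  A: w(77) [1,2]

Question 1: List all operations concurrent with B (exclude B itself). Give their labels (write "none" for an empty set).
C, D

overlap test against B [3,7]: concurrent iff the interval meets 3..7
A [1,2]: before
C [4,5]: concurrent
D [6,8]: concurrent
E [9,10]: after
F [11,12]: after
G [13,14]: after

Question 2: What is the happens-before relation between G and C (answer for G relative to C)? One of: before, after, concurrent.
after

G spans [13,14], C spans [4,5]
resp(C)=5 < inv(G)=13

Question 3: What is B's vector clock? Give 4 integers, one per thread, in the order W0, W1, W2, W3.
(1, 0, 1, 0)

A (invocation 1): nothing precedes it; W3's component alone gives (0, 0, 0, 1)
C (invocation 4): nothing precedes it; W2's component alone gives (0, 0, 1, 0)
merge at D (invoked 6): VC(C)=(0, 0, 1, 0), own-thread bump on W2 → (0, 0, 2, 0)
merge at E (invoked 9): VC(C)=(0, 0, 1, 0), own-thread bump on W1 → (0, 1, 1, 0)
merge at B (invoked 3): VC(C)=(0, 0, 1, 0), own-thread bump on W0 → (1, 0, 1, 0)
merge at F (invoked 11): VC(D)=(0, 0, 2, 0), own-thread bump on W2 → (0, 0, 3, 0)
merge at G (invoked 13): VC(E)=(0, 1, 1, 0), own-thread bump on W1 → (0, 2, 1, 0)
target: VC(B) = (1, 0, 1, 0)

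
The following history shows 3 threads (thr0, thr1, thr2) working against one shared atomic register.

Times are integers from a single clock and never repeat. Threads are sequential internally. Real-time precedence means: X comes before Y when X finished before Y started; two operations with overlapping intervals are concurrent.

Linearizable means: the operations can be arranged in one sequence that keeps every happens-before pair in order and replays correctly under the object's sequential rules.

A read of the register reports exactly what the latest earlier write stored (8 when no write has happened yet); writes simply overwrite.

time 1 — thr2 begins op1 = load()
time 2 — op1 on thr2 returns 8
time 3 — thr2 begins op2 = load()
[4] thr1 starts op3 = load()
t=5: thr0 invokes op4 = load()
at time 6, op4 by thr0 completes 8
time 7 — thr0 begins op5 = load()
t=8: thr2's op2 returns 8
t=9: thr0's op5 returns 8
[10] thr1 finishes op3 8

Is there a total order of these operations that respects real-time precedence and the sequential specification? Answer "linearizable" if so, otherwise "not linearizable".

witness order: op1, op2, op3, op4, op5
1. op1 load() → 8, leaving value 8
2. op2 load() → 8, leaving value 8
3. op3 load() → 8, leaving value 8
4. op4 load() → 8, leaving value 8
5. op5 load() → 8, leaving value 8

linearizable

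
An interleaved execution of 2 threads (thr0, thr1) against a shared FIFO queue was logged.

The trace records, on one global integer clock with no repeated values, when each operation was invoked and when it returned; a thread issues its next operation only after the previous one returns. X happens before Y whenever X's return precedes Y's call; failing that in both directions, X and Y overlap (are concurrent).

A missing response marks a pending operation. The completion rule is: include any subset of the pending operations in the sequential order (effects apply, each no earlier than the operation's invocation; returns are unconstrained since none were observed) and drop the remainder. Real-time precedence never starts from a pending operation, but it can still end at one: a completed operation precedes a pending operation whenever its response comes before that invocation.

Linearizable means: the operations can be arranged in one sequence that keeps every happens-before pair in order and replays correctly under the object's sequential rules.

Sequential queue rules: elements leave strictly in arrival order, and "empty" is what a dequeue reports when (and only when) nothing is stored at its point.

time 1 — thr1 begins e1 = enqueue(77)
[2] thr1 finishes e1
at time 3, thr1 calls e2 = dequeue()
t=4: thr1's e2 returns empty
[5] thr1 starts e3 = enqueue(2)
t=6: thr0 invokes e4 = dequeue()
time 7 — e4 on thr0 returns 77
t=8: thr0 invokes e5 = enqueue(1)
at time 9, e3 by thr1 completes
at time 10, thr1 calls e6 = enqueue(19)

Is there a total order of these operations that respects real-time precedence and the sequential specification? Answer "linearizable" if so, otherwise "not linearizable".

events 1..3 are fine; event 4 — the response of e2 at time 4 — makes the prefix non-linearizable
the sole real-time-consistent order of 2 completed operations fails the FIFO queue replay
take e1, e2: step 2 already fails, because e2 dequeue() → empty cannot occur there

not linearizable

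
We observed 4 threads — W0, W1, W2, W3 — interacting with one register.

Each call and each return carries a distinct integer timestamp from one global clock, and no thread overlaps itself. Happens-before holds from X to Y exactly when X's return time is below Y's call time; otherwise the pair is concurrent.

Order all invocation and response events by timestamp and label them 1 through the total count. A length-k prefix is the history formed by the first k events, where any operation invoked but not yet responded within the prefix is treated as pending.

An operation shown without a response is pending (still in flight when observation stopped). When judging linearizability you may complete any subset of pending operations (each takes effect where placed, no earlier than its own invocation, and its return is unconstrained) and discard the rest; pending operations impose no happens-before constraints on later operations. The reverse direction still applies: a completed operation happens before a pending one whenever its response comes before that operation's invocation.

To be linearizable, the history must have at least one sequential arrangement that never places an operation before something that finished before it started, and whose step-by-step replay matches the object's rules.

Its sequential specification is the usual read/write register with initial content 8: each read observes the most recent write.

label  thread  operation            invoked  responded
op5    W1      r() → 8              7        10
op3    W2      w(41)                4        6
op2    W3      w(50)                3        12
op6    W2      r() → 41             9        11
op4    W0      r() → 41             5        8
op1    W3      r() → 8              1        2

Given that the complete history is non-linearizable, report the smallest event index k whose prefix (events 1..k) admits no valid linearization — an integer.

a valid linearization of events 1..9 exists, for instance op1, op2, op3, op4:
after step 1 (op1 r() → 8): value 8
after step 2 (op2 w(50) (pending, included)): value 50
after step 3 (op3 w(41)): value 41
after step 4 (op4 r() → 41): value 41
at event 10 (op5's time-10 response) nothing linearizes any more
including or dropping the 2 pending operations (op2, op6) in any combination fails
one such order, op1, op3, op4, op5 (pending dropped), breaks at step 4 where op5 r() → 8 is illegal
one such order, op1, op3, op5, op4 (pending dropped), breaks at step 3 where op5 r() → 8 is illegal

10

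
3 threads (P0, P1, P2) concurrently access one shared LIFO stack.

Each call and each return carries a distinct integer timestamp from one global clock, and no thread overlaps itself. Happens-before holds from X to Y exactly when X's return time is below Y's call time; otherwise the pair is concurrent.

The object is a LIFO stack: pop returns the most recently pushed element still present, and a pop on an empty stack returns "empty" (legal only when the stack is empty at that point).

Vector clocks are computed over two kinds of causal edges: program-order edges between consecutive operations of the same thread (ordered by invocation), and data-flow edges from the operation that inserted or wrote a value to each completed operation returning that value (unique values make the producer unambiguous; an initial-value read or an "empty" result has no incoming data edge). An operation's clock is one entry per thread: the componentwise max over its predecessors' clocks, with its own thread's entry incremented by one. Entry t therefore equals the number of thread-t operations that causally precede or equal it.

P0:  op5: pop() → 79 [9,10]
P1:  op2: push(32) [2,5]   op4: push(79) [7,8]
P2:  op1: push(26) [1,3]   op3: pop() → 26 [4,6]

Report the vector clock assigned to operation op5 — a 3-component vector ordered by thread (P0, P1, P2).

(1, 2, 0)

op1 (invocation 1): nothing precedes it; P2's component alone gives (0, 0, 1)
op2 (invocation 2): nothing precedes it; P1's component alone gives (0, 1, 0)
from VC(op1)=(0, 0, 1), op3 (invoked 4) maxes components and bumps P2 → (0, 0, 2)
from VC(op2)=(0, 1, 0), op4 (invoked 7) maxes components and bumps P1 → (0, 2, 0)
from VC(op4)=(0, 2, 0), op5 (invoked 9) maxes components and bumps P0 → (1, 2, 0)
target: VC(op5) = (1, 2, 0)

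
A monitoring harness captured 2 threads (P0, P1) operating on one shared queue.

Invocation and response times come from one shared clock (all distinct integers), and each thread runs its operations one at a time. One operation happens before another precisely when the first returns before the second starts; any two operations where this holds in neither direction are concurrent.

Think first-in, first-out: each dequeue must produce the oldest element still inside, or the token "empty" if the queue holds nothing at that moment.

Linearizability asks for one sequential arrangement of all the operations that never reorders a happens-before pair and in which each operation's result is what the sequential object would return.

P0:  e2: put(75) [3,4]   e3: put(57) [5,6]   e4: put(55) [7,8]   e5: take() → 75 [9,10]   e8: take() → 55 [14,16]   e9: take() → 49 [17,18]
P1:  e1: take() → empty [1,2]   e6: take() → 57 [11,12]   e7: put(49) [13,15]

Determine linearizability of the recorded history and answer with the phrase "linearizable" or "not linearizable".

linearizable

one valid linearization: e1, e2, e3, e4, e5, e6, e7, e8, e9
1. e1 take() → empty, leaving queue <>
2. e2 put(75), leaving queue <75>
3. e3 put(57), leaving queue <75,57>
4. e4 put(55), leaving queue <75,57,55>
5. e5 take() → 75, leaving queue <57,55>
6. e6 take() → 57, leaving queue <55>
7. e7 put(49), leaving queue <55,49>
8. e8 take() → 55, leaving queue <49>
9. e9 take() → 49, leaving queue <>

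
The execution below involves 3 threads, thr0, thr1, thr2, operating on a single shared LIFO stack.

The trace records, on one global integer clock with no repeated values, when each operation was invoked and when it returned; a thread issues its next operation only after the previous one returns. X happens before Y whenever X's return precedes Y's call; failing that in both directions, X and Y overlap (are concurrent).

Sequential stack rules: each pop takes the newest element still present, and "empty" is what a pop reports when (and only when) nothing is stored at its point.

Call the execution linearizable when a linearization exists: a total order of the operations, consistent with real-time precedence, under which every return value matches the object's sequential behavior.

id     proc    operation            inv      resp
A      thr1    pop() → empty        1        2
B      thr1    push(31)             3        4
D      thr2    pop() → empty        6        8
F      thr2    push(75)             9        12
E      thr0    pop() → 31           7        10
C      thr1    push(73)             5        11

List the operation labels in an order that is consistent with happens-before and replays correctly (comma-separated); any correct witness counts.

A, B, E, D, C, F

1. A pop() → empty, leaving stack <>
2. B push(31), leaving stack <31>
3. E pop() → 31, leaving stack <>
4. D pop() → empty, leaving stack <>
5. C push(73), leaving stack <73>
6. F push(75), leaving stack <73,75>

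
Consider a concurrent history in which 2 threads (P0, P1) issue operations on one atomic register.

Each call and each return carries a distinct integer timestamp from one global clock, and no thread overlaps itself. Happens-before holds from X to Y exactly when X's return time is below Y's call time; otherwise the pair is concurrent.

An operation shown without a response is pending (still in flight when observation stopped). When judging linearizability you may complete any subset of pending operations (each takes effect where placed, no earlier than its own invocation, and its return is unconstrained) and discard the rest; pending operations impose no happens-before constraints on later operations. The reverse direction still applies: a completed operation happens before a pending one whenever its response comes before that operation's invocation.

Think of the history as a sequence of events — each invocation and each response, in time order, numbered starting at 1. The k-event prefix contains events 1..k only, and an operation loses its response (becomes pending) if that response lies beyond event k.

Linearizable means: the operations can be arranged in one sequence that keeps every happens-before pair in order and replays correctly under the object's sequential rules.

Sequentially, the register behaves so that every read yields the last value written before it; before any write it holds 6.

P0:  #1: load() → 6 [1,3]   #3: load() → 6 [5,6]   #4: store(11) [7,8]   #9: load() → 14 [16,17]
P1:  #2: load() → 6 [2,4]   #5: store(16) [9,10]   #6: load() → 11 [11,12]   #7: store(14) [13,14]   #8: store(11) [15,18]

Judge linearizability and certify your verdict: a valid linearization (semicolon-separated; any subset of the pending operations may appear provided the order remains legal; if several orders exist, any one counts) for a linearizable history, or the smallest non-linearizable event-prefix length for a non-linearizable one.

not linearizable — minimal violating prefix: 12 events

already the first 12 events (up to #6's response at time 12) admit no linearization; the first 11 still do
checked exhaustively: 2 real-time-consistent orders of 6 completed operations, zero legal atomic register replays
one such order, #1, #2, #3, #4, #5, #6, breaks at step 6 where #6 load() → 11 is illegal
one such order, #2, #1, #3, #4, #5, #6, breaks at step 6 where #6 load() → 11 is illegal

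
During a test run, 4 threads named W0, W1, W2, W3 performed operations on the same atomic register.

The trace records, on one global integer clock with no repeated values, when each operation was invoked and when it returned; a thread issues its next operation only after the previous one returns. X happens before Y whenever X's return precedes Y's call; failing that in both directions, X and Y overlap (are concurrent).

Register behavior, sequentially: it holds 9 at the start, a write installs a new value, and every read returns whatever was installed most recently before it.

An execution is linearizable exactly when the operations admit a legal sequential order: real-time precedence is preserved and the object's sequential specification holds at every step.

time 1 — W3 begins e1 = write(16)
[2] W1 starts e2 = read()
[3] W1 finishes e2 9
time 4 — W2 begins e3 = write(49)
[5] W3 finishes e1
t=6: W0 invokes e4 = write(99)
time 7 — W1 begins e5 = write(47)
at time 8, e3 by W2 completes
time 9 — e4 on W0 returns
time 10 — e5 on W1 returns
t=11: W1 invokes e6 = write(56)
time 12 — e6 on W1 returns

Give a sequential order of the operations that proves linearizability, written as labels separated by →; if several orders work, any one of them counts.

e2 → e1 → e3 → e4 → e5 → e6

1. e2 read() → 9, leaving value 9
2. e1 write(16), leaving value 16
3. e3 write(49), leaving value 49
4. e4 write(99), leaving value 99
5. e5 write(47), leaving value 47
6. e6 write(56), leaving value 56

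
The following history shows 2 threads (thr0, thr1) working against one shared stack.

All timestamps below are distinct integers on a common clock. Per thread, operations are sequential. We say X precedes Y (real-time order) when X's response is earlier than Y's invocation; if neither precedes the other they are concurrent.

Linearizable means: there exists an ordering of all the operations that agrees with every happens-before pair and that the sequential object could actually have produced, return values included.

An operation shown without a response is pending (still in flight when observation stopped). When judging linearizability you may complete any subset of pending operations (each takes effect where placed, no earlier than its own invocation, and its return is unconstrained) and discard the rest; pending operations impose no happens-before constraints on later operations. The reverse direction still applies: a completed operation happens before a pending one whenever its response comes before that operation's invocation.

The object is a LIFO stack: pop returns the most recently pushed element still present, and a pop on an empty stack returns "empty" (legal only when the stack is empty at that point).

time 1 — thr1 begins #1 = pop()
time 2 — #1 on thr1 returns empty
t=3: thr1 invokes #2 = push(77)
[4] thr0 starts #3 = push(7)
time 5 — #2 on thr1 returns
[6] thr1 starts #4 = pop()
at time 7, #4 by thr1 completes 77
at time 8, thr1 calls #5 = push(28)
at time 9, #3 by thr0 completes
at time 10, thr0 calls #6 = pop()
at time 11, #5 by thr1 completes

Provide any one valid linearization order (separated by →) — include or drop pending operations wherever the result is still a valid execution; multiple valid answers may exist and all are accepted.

#1 → #2 → #4 → #3 → #5

1. #1 pop() → empty, leaving stack <>
2. #2 push(77), leaving stack <77>
3. #4 pop() → 77, leaving stack <>
4. #3 push(7), leaving stack <7>
5. #5 push(28), leaving stack <7,28>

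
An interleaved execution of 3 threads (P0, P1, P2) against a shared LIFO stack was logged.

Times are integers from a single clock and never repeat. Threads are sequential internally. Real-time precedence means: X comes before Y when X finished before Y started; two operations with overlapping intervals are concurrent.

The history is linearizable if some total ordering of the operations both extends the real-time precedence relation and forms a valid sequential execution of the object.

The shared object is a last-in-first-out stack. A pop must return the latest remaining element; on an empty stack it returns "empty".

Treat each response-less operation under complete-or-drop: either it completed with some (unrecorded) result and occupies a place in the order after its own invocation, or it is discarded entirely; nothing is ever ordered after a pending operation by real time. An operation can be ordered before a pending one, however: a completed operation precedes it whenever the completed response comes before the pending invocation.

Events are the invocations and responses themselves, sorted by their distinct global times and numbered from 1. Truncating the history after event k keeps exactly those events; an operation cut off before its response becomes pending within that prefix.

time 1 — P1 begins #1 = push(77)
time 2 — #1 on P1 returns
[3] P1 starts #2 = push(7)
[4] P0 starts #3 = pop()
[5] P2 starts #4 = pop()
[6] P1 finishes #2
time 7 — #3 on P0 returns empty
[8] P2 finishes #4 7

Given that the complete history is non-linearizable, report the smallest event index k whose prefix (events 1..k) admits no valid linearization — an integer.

8

events 1..7 are still linearizable — one witness is #1, #4, #3, #2:
step 1: #1 push(77) — stack <77>
step 2: #4 pop() (pending, included) — stack <>
step 3: #3 pop() → empty — stack <>
step 4: #2 push(7) — stack <7>
event 8 — #4's response, time 8 — after it, nothing linearizes
take #1, #2, #3, #4: step 3 already fails, because #3 pop() → empty cannot occur there
take #1, #2, #4, #3: step 4 already fails, because #3 pop() → empty cannot occur there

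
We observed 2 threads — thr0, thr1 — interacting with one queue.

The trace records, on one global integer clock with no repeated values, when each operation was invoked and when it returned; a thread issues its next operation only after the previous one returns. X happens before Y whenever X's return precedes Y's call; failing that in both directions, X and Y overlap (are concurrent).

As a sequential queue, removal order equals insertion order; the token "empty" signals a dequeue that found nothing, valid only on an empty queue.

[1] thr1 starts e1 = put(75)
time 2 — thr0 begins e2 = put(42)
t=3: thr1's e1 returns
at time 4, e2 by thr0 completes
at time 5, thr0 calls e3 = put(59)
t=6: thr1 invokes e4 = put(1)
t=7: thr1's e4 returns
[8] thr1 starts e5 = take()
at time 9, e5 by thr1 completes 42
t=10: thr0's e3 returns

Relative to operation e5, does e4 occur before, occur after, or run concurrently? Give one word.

before

e4 spans [6,7], e5 spans [8,9]
resp(e4)=7 < inv(e5)=8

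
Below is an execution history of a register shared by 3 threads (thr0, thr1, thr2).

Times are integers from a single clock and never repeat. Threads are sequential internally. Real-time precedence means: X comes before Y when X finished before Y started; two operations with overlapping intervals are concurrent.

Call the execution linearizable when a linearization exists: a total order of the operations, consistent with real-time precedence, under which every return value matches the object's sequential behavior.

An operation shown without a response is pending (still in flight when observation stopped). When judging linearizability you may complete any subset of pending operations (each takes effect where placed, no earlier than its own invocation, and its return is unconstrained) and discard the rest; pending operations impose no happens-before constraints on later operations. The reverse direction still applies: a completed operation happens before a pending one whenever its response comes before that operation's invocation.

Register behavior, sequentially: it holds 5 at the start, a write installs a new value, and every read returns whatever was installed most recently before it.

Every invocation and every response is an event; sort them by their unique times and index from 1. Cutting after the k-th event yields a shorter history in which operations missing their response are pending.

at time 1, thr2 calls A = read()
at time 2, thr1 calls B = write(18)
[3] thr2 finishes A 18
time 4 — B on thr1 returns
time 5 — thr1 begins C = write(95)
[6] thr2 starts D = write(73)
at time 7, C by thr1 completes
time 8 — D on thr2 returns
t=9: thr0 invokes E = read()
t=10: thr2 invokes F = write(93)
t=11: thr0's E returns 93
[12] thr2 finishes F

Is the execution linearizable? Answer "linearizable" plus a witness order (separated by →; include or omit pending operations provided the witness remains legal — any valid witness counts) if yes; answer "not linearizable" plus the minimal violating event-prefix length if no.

step 1: B write(18) — value 18
step 2: A read() → 18 — value 18
step 3: C write(95) — value 95
step 4: D write(73) — value 73
step 5: F write(93) — value 93
step 6: E read() → 93 — value 93

linearizable — witness: B → A → C → D → F → E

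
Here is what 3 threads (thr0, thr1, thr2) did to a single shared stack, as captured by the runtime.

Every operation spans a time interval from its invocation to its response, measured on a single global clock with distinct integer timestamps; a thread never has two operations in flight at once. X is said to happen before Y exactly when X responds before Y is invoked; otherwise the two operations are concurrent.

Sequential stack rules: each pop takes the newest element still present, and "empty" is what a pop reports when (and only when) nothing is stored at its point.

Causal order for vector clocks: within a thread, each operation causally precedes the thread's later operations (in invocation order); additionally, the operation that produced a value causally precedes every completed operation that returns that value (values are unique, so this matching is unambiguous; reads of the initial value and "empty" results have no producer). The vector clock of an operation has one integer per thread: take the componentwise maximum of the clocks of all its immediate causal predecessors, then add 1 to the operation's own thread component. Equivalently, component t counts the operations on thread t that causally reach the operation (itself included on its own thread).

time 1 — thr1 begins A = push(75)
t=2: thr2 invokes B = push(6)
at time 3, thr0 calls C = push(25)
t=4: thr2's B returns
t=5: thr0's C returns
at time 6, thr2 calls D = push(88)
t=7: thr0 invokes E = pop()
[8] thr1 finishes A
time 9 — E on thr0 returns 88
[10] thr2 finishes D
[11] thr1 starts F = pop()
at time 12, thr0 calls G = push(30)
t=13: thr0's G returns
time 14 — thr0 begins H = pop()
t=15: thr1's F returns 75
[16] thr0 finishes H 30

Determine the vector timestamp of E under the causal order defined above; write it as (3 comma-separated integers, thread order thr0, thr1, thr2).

VC(B, invoked at 2): no causal predecessors; +1 on thr2 → (0, 0, 1)
VC(A, invoked at 1): no causal predecessors; +1 on thr1 → (0, 1, 0)
VC(C, invoked at 3): no causal predecessors; +1 on thr0 → (1, 0, 0)
D (invocation 6): componentwise max over VC(B)=(0, 0, 1), +1 at thr2, giving (0, 0, 2)
F (invocation 11): componentwise max over VC(A)=(0, 1, 0), +1 at thr1, giving (0, 2, 0)
E (invocation 7): componentwise max over VC(C)=(1, 0, 0), VC(D)=(0, 0, 2), +1 at thr0, giving (2, 0, 2)
G (invocation 12): componentwise max over VC(E)=(2, 0, 2), +1 at thr0, giving (3, 0, 2)
H (invocation 14): componentwise max over VC(G)=(3, 0, 2), +1 at thr0, giving (4, 0, 2)
target: VC(E) = (2, 0, 2)

(2, 0, 2)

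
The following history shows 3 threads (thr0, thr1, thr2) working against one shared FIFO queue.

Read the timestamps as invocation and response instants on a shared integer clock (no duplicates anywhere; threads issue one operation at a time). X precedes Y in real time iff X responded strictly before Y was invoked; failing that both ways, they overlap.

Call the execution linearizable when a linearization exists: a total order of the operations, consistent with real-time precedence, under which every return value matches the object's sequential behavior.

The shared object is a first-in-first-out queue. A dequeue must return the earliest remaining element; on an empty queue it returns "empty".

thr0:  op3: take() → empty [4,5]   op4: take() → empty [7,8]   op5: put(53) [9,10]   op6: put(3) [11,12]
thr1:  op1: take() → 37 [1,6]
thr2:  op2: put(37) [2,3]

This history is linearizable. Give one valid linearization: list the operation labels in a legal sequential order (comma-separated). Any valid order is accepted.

1. op2 put(37), leaving queue <37>
2. op1 take() → 37, leaving queue <>
3. op3 take() → empty, leaving queue <>
4. op4 take() → empty, leaving queue <>
5. op5 put(53), leaving queue <53>
6. op6 put(3), leaving queue <53,3>

op2, op1, op3, op4, op5, op6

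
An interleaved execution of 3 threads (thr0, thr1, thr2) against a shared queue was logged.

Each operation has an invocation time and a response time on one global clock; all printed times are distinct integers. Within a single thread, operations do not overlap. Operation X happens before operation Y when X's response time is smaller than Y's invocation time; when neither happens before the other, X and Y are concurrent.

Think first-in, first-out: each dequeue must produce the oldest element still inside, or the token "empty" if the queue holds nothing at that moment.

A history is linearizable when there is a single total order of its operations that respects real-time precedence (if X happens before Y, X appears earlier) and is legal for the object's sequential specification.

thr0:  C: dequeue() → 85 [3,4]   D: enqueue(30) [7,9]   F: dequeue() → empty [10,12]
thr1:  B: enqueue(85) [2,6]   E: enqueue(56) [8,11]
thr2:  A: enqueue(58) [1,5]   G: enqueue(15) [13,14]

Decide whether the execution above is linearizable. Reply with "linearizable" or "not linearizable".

events 1..11 are fine; event 12 — the response of F at time 12 — makes the prefix non-linearizable
real-time-consistent orders of the 6 completed operations: 18 — all fail the queue replay
e.g. A, B, C, D, E, F: illegal at step 3, since C dequeue() → 85 cannot apply there
e.g. A, B, C, D, F, E: illegal at step 3, since C dequeue() → 85 cannot apply there

not linearizable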